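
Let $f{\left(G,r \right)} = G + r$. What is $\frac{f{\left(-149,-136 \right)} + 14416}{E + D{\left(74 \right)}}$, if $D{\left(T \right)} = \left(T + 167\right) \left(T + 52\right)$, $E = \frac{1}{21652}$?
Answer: $\frac{23535724}{50575741} \approx 0.46536$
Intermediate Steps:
$E = \frac{1}{21652} \approx 4.6185 \cdot 10^{-5}$
$D{\left(T \right)} = \left(52 + T\right) \left(167 + T\right)$ ($D{\left(T \right)} = \left(167 + T\right) \left(52 + T\right) = \left(52 + T\right) \left(167 + T\right)$)
$\frac{f{\left(-149,-136 \right)} + 14416}{E + D{\left(74 \right)}} = \frac{\left(-149 - 136\right) + 14416}{\frac{1}{21652} + \left(8684 + 74^{2} + 219 \cdot 74\right)} = \frac{-285 + 14416}{\frac{1}{21652} + \left(8684 + 5476 + 16206\right)} = \frac{14131}{\frac{1}{21652} + 30366} = \frac{14131}{\frac{657484633}{21652}} = 14131 \cdot \frac{21652}{657484633} = \frac{23535724}{50575741}$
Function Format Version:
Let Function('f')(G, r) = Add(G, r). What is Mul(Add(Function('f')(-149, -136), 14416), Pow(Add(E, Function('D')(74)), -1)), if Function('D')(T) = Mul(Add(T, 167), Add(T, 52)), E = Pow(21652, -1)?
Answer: Rational(23535724, 50575741) ≈ 0.46536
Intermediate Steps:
E = Rational(1, 21652) ≈ 4.6185e-5
Function('D')(T) = Mul(Add(52, T), Add(167, T)) (Function('D')(T) = Mul(Add(167, T), Add(52, T)) = Mul(Add(52, T), Add(167, T)))
Mul(Add(Function('f')(-149, -136), 14416), Pow(Add(E, Function('D')(74)), -1)) = Mul(Add(Add(-149, -136), 14416), Pow(Add(Rational(1, 21652), Add(8684, Pow(74, 2), Mul(219, 74))), -1)) = Mul(Add(-285, 14416), Pow(Add(Rational(1, 21652), Add(8684, 5476, 16206)), -1)) = Mul(14131, Pow(Add(Rational(1, 21652), 30366), -1)) = Mul(14131, Pow(Rational(657484633, 21652), -1)) = Mul(14131, Rational(21652, 657484633)) = Rational(23535724, 50575741)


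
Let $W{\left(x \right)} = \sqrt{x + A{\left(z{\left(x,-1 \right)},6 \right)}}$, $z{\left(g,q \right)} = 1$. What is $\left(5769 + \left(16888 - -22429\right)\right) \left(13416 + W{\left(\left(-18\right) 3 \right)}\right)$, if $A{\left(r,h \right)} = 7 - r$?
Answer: $604873776 + 180344 i \sqrt{3} \approx 6.0487 \cdot 10^{8} + 3.1237 \cdot 10^{5} i$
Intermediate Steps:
$W{\left(x \right)} = \sqrt{6 + x}$ ($W{\left(x \right)} = \sqrt{x + \left(7 - 1\right)} = \sqrt{x + 6} = \sqrt{6 + x}$)
$\left(5769 + \left(16888 - -22429\right)\right) \left(13416 + W{\left(\left(-18\right) 3 \right)}\right) = \left(5769 + \left(16888 - -22429\right)\right) \left(13416 + \sqrt{6 - 54}\right) = \left(5769 + \left(16888 + 22429\right)\right) \left(13416 + \sqrt{6 - 54}\right) = \left(5769 + 39317\right) \left(13416 + \sqrt{-48}\right) = 45086 \left(13416 + 4 i \sqrt{3}\right) = 604873776 + 180344 i \sqrt{3}$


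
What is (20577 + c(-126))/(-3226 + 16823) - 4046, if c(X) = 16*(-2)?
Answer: -54992917/13597 ≈ -4044.5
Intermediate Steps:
c(X) = -32
(20577 + c(-126))/(-3226 + 16823) - 4046 = (20577 - 32)/(-3226 + 16823) - 4046 = 20545/13597 - 4046 = -54992917/13597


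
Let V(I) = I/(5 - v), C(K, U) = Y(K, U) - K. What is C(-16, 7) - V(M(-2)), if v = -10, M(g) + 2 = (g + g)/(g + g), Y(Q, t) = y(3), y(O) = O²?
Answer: 376/15 ≈ 25.067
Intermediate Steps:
Y(Q, t) = 9 (Y(Q, t) = 3² = 9)
M(g) = -1 (M(g) = -2 + (g + g)/(g + g) = -2 + (2*g)/((2*g)) = -2 + (2*g)*(1/(2*g)) = -2 + 1 = -1)
C(K, U) = 9 - K
V(I) = I/15 (V(I) = I/(5 - 1*(-10)) = I/(5 + 10) = I/15)
C(-16, 7) - V(M(-2)) = (9 - 1*(-16)) - (-1)/15 = (9 + 16) - 1*(-1/15) = 25 + 1/15 = 376/15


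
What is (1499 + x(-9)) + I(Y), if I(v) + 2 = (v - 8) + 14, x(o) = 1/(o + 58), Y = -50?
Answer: 71198/49 ≈ 1453.0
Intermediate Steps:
x(o) = 1/(58 + o)
I(v) = 4 + v (I(v) = -2 + ((v - 8) + 14) = -2 + ((-8 + v) + 14) = -2 + (6 + v) = 4 + v)
(1499 + x(-9)) + I(Y) = (1499 + 1/(58 - 9)) + (4 - 50) = (1499 + 1/49) - 46 = 73452/49 - 46 = 71198/49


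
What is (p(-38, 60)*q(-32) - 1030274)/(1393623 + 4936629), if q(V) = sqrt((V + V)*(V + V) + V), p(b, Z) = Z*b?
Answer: -515137/3165126 - 760*sqrt(254)/527521 ≈ -0.18571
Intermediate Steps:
q(V) = sqrt(V + 4*V**2) (q(V) = sqrt((2*V)*(2*V) + V) = sqrt(4*V**2 + V) = sqrt(V + 4*V**2))
(p(-38, 60)*q(-32) - 1030274)/(1393623 + 4936629) = ((60*(-38))*sqrt(-32*(1 + 4*(-32))) - 1030274)/(1393623 + 4936629) = (-2280*4*sqrt(254) - 1030274)/6330252 = (-2280*4*sqrt(254) - 1030274)*(1/6330252) = (-9120*sqrt(254) - 1030274)*(1/6330252) = (-1030274 - 9120*sqrt(254))*(1/6330252) = -515137/3165126 - 760*sqrt(254)/527521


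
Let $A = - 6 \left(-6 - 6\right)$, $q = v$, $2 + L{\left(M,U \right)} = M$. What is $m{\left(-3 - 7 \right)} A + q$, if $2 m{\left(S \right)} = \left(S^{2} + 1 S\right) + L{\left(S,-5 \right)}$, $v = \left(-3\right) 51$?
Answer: $2655$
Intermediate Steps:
$v = -153$
$L{\left(M,U \right)} = -2 + M$
$m{\left(S \right)} = -1 + S + \frac{S^{2}}{2}$ ($m{\left(S \right)} = \frac{\left(S^{2} + 1 S\right) + \left(-2 + S\right)}{2} = \frac{\left(S^{2} + S\right) + \left(-2 + S\right)}{2} = \frac{\left(S + S^{2}\right) + \left(-2 + S\right)}{2} = \frac{-2 + S^{2} + 2 S}{2} = -1 + S + \frac{S^{2}}{2}$)
$q = -153$
$A = 72$ ($A = \left(-6\right) \left(-12\right) = 72$)
$m{\left(-3 - 7 \right)} A + q = \left(-1 - 10 + \frac{\left(-3 - 7\right)^{2}}{2}\right) 72 - 153 = \left(-1 - 10 + \frac{\left(-10\right)^{2}}{2}\right) 72 - 153 = \left(-1 - 10 + \frac{1}{2} \cdot 100\right) 72 - 153 = \left(-1 - 10 + 50\right) 72 - 153 = 39 \cdot 72 - 153 = 2808 - 153 = 2655$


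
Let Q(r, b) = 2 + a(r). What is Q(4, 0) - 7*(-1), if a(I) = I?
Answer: 13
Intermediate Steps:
Q(r, b) = 2 + r
Q(4, 0) - 7*(-1) = (2 + 4) - 7*(-1) = 6 + 7 = 13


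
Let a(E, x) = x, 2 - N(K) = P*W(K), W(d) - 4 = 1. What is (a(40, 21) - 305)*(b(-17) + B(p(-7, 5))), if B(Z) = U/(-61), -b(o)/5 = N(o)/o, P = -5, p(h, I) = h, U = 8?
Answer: -2300116/1037 ≈ -2218.0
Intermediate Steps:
W(d) = 5 (W(d) = 4 + 1 = 5)
N(K) = 27 (N(K) = 2 - (-5)*5 = 2 - 1*(-25) = 2 + 25 = 27)
b(o) = -135/o
B(Z) = -8/61 (B(Z) = 8/(-61) = 8*(-1/61) = -8/61)
(a(40, 21) - 305)*(b(-17) + B(p(-7, 5))) = (21 - 305)*(-135/(-17) - 8/61) = -284*(-135*(-1/17) - 8/61) = -284*(135/17 - 8/61) = -284*8099/1037 = -2300116/1037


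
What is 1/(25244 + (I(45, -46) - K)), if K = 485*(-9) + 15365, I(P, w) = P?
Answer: 1/14289 ≈ 6.9984e-5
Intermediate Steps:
K = 11000 (K = -4365 + 15365 = 11000)
1/(25244 + (I(45, -46) - K)) = 1/(25244 + (45 - 1*11000)) = 1/(25244 + (45 - 11000)) = 1/(25244 - 10955) = 1/14289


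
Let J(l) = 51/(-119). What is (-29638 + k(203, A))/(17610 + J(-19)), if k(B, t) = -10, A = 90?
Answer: -12208/7251 ≈ -1.6836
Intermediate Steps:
J(l) = -3/7 (J(l) = 51*(-1/119) = -3/7)
(-29638 + k(203, A))/(17610 + J(-19)) = (-29638 - 10)/(17610 - 3/7) = -29648/123267/7 = -29648*7/123267 = -12208/7251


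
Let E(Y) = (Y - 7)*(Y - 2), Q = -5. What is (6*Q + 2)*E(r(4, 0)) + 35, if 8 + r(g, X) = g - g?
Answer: -4165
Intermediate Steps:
r(g, X) = -8 (r(g, X) = -8 + (g - g) = -8 + 0 = -8)
E(Y) = (-7 + Y)*(-2 + Y)
(6*Q + 2)*E(r(4, 0)) + 35 = (6*(-5) + 2)*(14 + (-8)² - 9*(-8)) + 35 = (-30 + 2)*(14 + 64 + 72) + 35 = -28*150 + 35 = -4200 + 35 = -4165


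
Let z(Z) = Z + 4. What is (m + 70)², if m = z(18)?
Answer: 8464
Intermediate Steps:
z(Z) = 4 + Z
m = 22 (m = 4 + 18 = 22)
(m + 70)² = (22 + 70)² = 92² = 8464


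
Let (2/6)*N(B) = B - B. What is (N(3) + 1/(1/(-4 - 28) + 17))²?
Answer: 1024/294849 ≈ 0.0034730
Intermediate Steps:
N(B) = 0 (N(B) = 3*(B - B) = 3*0 = 0)
(N(3) + 1/(1/(-4 - 28) + 17))² = (0 + 1/(1/(-4 - 28) + 17))² = (0 + 1/(1/(-32) + 17))² = (0 + 1/(-1/32 + 17))² = (0 + 1/(543/32))² = (0 + 32/543)² = (32/543)² = 1024/294849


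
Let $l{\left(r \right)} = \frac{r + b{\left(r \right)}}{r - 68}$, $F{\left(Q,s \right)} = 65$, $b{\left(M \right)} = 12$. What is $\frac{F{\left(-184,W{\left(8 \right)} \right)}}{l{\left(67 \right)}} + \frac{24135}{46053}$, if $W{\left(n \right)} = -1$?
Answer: $- \frac{362260}{1212729} \approx -0.29871$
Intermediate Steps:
$l{\left(r \right)} = \frac{12 + r}{-68 + r}$ ($l{\left(r \right)} = \frac{r + 12}{r - 68} = \frac{12 + r}{-68 + r}$)
$\frac{F{\left(-184,W{\left(8 \right)} \right)}}{l{\left(67 \right)}} + \frac{24135}{46053} = \frac{65}{\frac{1}{-68 + 67} \left(12 + 67\right)} + \frac{24135}{46053} = \frac{65}{\frac{1}{-1} \cdot 79} + 24135 \cdot \frac{1}{46053} = \frac{65}{\left(-1\right) 79} + \frac{8045}{15351} = \frac{65}{-79} + \frac{8045}{15351} = 65 \left(- \frac{1}{79}\right) + \frac{8045}{15351} = - \frac{65}{79} + \frac{8045}{15351} = - \frac{362260}{1212729}$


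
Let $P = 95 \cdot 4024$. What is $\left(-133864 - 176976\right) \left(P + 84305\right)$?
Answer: $-145033281400$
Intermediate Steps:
$P = 382280$
$\left(-133864 - 176976\right) \left(P + 84305\right) = \left(-133864 - 176976\right) \left(382280 + 84305\right) = \left(-310840\right) 466585 = -145033281400$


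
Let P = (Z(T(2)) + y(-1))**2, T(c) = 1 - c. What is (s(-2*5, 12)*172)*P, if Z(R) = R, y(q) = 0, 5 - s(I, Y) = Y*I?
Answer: 21500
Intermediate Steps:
s(I, Y) = 5 - I*Y (s(I, Y) = 5 - Y*I = 5 - I*Y)
P = 1 (P = ((1 - 1*2) + 0)**2 = ((1 - 2) + 0)**2 = (-1 + 0)**2 = (-1)**2 = 1)
(s(-2*5, 12)*172)*P = ((5 - 1*(-2*5)*12)*172)*1 = ((5 - 1*(-10)*12)*172)*1 = ((5 + 120)*172)*1 = (125*172)*1 = 21500*1 = 21500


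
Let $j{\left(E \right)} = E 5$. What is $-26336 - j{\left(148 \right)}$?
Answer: $-27076$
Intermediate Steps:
$j{\left(E \right)} = 5 E$
$-26336 - j{\left(148 \right)} = -26336 - 5 \cdot 148 = -26336 - 740 = -27076$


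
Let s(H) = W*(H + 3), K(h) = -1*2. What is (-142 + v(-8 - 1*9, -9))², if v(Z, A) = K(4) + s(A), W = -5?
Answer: 12996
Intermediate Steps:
K(h) = -2
s(H) = -15 - 5*H (s(H) = -5*(H + 3) = -5*(3 + H) = -15 - 5*H)
v(Z, A) = -17 - 5*A (v(Z, A) = -2 + (-15 - 5*A) = -17 - 5*A)
(-142 + v(-8 - 1*9, -9))² = (-142 + (-17 - 5*(-9)))² = (-142 + (-17 + 45))² = (-142 + 28)² = (-114)² = 12996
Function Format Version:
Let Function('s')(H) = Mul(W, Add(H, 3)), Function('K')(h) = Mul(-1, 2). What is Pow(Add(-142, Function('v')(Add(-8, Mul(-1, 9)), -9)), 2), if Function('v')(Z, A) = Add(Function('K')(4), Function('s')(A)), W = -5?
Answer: 12996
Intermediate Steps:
Function('K')(h) = -2
Function('s')(H) = Add(-15, Mul(-5, H)) (Function('s')(H) = Mul(-5, Add(H, 3)) = Mul(-5, Add(3, H)) = Add(-15, Mul(-5, H)))
Function('v')(Z, A) = Add(-17, Mul(-5, A)) (Function('v')(Z, A) = Add(-2, Add(-15, Mul(-5, A))) = Add(-17, Mul(-5, A)))
Pow(Add(-142, Function('v')(Add(-8, Mul(-1, 9)), -9)), 2) = Pow(Add(-142, Add(-17, Mul(-5, -9))), 2) = Pow(Add(-142, Add(-17, 45)), 2) = Pow(Add(-142, 28), 2) = Pow(-114, 2) = 12996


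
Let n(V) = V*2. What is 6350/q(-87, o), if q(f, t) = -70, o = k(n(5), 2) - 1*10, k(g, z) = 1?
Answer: -635/7 ≈ -90.714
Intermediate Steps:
n(V) = 2*V
o = -9 (o = 1 - 1*10 = 1 - 10 = -9)
6350/q(-87, o) = 6350/(-70) = 6350*(-1/70) = -635/7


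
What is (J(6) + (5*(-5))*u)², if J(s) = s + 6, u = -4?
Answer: 12544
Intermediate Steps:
J(s) = 6 + s
(J(6) + (5*(-5))*u)² = ((6 + 6) + (5*(-5))*(-4))² = (12 - 25*(-4))² = (12 + 100)² = 112² = 12544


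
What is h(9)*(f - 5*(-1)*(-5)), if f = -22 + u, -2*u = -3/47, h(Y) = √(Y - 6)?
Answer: -4415*√3/94 ≈ -81.351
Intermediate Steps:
h(Y) = √(-6 + Y)
u = 3/94 (u = -(-1)*3/47/2 = -(-1)*3*(1/47)/2 = -(-1)*3/(2*47) = -½*(-3/47) = 3/94 ≈ 0.031915)
f = -2065/94 (f = -22 + 3/94 = -2065/94 ≈ -21.968)
h(9)*(f - 5*(-1)*(-5)) = √(-6 + 9)*(-2065/94 - 5*(-1)*(-5)) = √3*(-2065/94 + 5*(-5)) = √3*(-2065/94 - 25) = √3*(-4415/94) = -4415*√3/94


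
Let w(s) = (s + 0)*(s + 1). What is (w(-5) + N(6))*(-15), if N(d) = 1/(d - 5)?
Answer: -315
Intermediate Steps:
N(d) = 1/(-5 + d)
w(s) = s*(1 + s)
(w(-5) + N(6))*(-15) = (-5*(1 - 5) + 1/(-5 + 6))*(-15) = (-5*(-4) + 1/1)*(-15) = (20 + 1)*(-15) = 21*(-15) = -315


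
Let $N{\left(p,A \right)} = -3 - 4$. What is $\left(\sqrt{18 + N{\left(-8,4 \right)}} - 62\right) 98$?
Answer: $-6076 + 98 \sqrt{11} \approx -5751.0$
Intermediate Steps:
$N{\left(p,A \right)} = -7$ ($N{\left(p,A \right)} = -3 - 4 = -7$)
$\left(\sqrt{18 + N{\left(-8,4 \right)}} - 62\right) 98 = \left(\sqrt{18 - 7} - 62\right) 98 = \left(\sqrt{11} - 62\right) 98 = \left(-62 + \sqrt{11}\right) 98 = -6076 + 98 \sqrt{11}$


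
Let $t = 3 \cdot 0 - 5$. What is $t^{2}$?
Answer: $25$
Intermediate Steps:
$t = -5$ ($t = 0 - 5 = -5$)
$t^{2} = \left(-5\right)^{2} = 25$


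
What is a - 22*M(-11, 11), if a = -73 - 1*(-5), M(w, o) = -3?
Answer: -2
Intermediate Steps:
a = -68 (a = -73 + 5 = -68)
a - 22*M(-11, 11) = -68 - 22*(-3) = -68 + 66 = -2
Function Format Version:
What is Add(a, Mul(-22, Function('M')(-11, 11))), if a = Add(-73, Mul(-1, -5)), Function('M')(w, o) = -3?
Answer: -2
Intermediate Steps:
a = -68 (a = Add(-73, 5) = -68)
Add(a, Mul(-22, Function('M')(-11, 11))) = Add(-68, Mul(-22, -3)) = Add(-68, 66) = -2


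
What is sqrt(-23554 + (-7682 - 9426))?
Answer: 9*I*sqrt(502) ≈ 201.65*I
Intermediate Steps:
sqrt(-23554 + (-7682 - 9426)) = sqrt(-23554 - 17108) = sqrt(-40662) = 9*I*sqrt(502)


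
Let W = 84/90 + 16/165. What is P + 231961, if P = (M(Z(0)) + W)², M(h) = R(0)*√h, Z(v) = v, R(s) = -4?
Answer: 252606685/1089 ≈ 2.3196e+5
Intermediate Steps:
M(h) = -4*√h
W = 34/33 (W = 84*(1/90) + 16*(1/165) = 14/15 + 16/165 = 34/33 ≈ 1.0303)
P = 1156/1089 (P = (-4*√0 + 34/33)² = (-4*0 + 34/33)² = (0 + 34/33)² = (34/33)² = 1156/1089 ≈ 1.0615)
P + 231961 = 1156/1089 + 231961 = 252606685/1089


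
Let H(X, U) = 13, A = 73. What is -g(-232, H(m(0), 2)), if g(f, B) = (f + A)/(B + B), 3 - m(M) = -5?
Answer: 159/26 ≈ 6.1154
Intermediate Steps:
m(M) = 8 (m(M) = 3 - 1*(-5) = 3 + 5 = 8)
g(f, B) = (73 + f)/(2*B) (g(f, B) = (f + 73)/(B + B) = (73 + f)/((2*B)) = (73 + f)*(1/(2*B)) = (73 + f)/(2*B))
-g(-232, H(m(0), 2)) = -(73 - 232)/(2*13) = -(-159)/(2*13) = -1*(-159/26) = 159/26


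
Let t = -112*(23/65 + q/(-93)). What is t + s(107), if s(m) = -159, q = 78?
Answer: -210961/2015 ≈ -104.70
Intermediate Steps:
t = 109424/2015 (t = -112*(23/65 + 78/(-93)) = -112*(23*(1/65) + 78*(-1/93)) = -112*(23/65 - 26/31) = -112*(-977/2015) = 109424/2015 ≈ 54.305)
t + s(107) = 109424/2015 - 159 = -210961/2015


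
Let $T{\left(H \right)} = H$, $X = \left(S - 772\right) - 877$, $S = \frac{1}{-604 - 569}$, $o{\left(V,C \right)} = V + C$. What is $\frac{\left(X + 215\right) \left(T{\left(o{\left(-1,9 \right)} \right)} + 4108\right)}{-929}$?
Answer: $\frac{2307817876}{363239} \approx 6353.4$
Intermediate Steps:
$o{\left(V,C \right)} = C + V$
$S = - \frac{1}{1173}$ ($S = \frac{1}{-1173} = - \frac{1}{1173} \approx -0.00085251$)
$X = - \frac{1934278}{1173}$ ($X = \left(- \frac{1}{1173} - 772\right) - 877 = - \frac{905557}{1173} - 877 = - \frac{1934278}{1173} \approx -1649.0$)
$\frac{\left(X + 215\right) \left(T{\left(o{\left(-1,9 \right)} \right)} + 4108\right)}{-929} = \frac{\left(- \frac{1934278}{1173} + 215\right) \left(\left(9 - 1\right) + 4108\right)}{-929} = - \frac{1682083 \left(8 + 4108\right)}{1173} \left(- \frac{1}{929}\right) = \left(- \frac{1682083}{1173}\right) 4116 \left(- \frac{1}{929}\right) = \left(- \frac{2307817876}{391}\right) \left(- \frac{1}{929}\right) = \frac{2307817876}{363239}$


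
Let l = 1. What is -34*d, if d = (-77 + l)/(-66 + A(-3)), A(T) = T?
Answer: -2584/69 ≈ -37.449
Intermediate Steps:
d = 76/69 (d = (-77 + 1)/(-66 - 3) = -76/(-69) = -76*(-1/69) = 76/69 ≈ 1.1014)
-34*d = -34*76/69 = -2584/69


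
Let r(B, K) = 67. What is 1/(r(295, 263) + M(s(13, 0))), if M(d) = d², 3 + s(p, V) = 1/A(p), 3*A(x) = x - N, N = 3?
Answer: 100/7429 ≈ 0.013461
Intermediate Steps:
A(x) = -1 + x/3 (A(x) = (x - 1*3)/3 = (x - 3)/3 = (-3 + x)/3 = -1 + x/3)
s(p, V) = -3 + 1/(-1 + p/3)
1/(r(295, 263) + M(s(13, 0))) = 1/(67 + (3*(4 - 1*13)/(-3 + 13))²) = 1/(67 + (3*(4 - 13)/10)²) = 1/(67 + (3*(⅒)*(-9))²) = 1/(67 + (-27/10)²) = 1/(67 + 729/100) = 1/(7429/100) = 100/7429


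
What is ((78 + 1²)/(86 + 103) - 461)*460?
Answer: -40043000/189 ≈ -2.1187e+5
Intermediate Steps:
((78 + 1²)/(86 + 103) - 461)*460 = ((78 + 1)/189 - 461)*460 = (79*(1/189) - 461)*460 = (79/189 - 461)*460 = -87050/189*460 = -40043000/189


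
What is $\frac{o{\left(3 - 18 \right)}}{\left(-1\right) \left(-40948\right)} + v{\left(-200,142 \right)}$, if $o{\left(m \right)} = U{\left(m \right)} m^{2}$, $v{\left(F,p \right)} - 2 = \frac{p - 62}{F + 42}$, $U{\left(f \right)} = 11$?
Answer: $\frac{5027389}{3234892} \approx 1.5541$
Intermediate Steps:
$v{\left(F,p \right)} = 2 + \frac{-62 + p}{42 + F}$ ($v{\left(F,p \right)} = 2 + \frac{p - 62}{F + 42} = 2 + \frac{-62 + p}{42 + F}$)
$o{\left(m \right)} = 11 m^{2}$
$\frac{o{\left(3 - 18 \right)}}{\left(-1\right) \left(-40948\right)} + v{\left(-200,142 \right)} = \frac{11 \left(3 - 18\right)^{2}}{\left(-1\right) \left(-40948\right)} + \frac{22 + 142 + 2 \left(-200\right)}{42 - 200} = \frac{11 \left(3 - 18\right)^{2}}{40948} + \frac{22 + 142 - 400}{-158} = 11 \left(-15\right)^{2} \cdot \frac{1}{40948} - - \frac{118}{79} = 11 \cdot 225 \cdot \frac{1}{40948} + \frac{118}{79} = 2475 \cdot \frac{1}{40948} + \frac{118}{79} = \frac{2475}{40948} + \frac{118}{79} = \frac{5027389}{3234892}$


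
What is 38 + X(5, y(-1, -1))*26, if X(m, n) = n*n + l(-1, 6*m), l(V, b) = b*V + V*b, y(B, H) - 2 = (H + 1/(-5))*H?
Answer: -31394/25 ≈ -1255.8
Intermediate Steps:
y(B, H) = 2 + H*(-⅕ + H) (y(B, H) = 2 + (H + 1/(-5))*H = 2 + (H - ⅕)*H = 2 + (-⅕ + H)*H = 2 + H*(-⅕ + H))
l(V, b) = 2*V*b (l(V, b) = V*b + V*b = 2*V*b)
X(m, n) = n² - 12*m (X(m, n) = n*n + 2*(-1)*(6*m) = n² - 12*m)
38 + X(5, y(-1, -1))*26 = 38 + ((2 + (-1)² - ⅕*(-1))² - 12*5)*26 = 38 + ((2 + 1 + ⅕)² - 60)*26 = 38 + ((16/5)² - 60)*26 = 38 + (256/25 - 60)*26 = 38 - 1244/25*26 = 38 - 32344/25 = -31394/25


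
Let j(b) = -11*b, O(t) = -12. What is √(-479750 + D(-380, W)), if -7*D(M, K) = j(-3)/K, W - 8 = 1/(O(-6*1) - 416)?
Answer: I*√624578177154/1141 ≈ 692.64*I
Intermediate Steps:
W = 3423/428 (W = 8 + 1/(-12 - 416) = 8 + 1/(-428) = 8 - 1/428 = 3423/428 ≈ 7.9977)
D(M, K) = -33/(7*K) (D(M, K) = -(-11*(-3))/(7*K) = -33/(7*K))
√(-479750 + D(-380, W)) = √(-479750 - 33/(7*3423/428)) = √(-479750 - 33/7*428/3423) = √(-479750 - 4708/7987) = √(-3831767958/7987) = I*√624578177154/1141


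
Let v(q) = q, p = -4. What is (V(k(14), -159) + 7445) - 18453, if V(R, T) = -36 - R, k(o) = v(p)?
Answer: -11040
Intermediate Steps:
k(o) = -4
(V(k(14), -159) + 7445) - 18453 = ((-36 - 1*(-4)) + 7445) - 18453 = ((-36 + 4) + 7445) - 18453 = (-32 + 7445) - 18453 = 7413 - 18453 = -11040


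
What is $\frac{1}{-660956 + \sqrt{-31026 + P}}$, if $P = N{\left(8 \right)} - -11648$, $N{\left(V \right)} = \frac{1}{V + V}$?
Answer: $- \frac{10575296}{6989805653023} - \frac{4 i \sqrt{310047}}{6989805653023} \approx -1.513 \cdot 10^{-6} - 3.1865 \cdot 10^{-10} i$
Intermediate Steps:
$N{\left(V \right)} = \frac{1}{2 V}$
$P = \frac{186369}{16}$ ($P = \frac{1}{2 \cdot 8} - -11648 = \frac{1}{2} \cdot \frac{1}{8} + 11648 = \frac{1}{16} + 11648 = \frac{186369}{16} \approx 11648.0$)
$\frac{1}{-660956 + \sqrt{-31026 + P}} = \frac{1}{-660956 + \sqrt{-31026 + \frac{186369}{16}}} = \frac{1}{-660956 + \sqrt{- \frac{310047}{16}}} = \frac{1}{-660956 + \frac{i \sqrt{310047}}{4}}$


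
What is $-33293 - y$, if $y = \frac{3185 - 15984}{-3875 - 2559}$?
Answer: $- \frac{214219961}{6434} \approx -33295.0$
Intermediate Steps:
$y = \frac{12799}{6434}$ ($y = - \frac{12799}{-6434} = \left(-12799\right) \left(- \frac{1}{6434}\right) = \frac{12799}{6434} \approx 1.9893$)
$-33293 - y = -33293 - \frac{12799}{6434} = - \frac{214219961}{6434}$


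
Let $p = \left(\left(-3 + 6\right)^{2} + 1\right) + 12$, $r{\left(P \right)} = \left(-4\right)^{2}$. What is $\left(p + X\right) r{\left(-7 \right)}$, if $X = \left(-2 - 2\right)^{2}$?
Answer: $608$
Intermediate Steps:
$r{\left(P \right)} = 16$
$p = 22$ ($p = \left(3^{2} + 1\right) + 12 = \left(9 + 1\right) + 12 = 10 + 12 = 22$)
$X = 16$ ($X = \left(-4\right)^{2} = 16$)
$\left(p + X\right) r{\left(-7 \right)} = \left(22 + 16\right) 16 = 38 \cdot 16 = 608$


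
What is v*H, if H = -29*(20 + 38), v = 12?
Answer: -20184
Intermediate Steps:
H = -1682 (H = -29*58 = -1682)
v*H = 12*(-1682) = -20184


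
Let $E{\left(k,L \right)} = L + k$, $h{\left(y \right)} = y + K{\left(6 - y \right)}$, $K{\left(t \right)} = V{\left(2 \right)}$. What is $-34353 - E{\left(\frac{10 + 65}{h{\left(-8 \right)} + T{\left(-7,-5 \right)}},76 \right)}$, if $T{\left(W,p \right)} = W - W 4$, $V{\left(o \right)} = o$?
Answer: $-34434$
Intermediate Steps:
$K{\left(t \right)} = 2$
$T{\left(W,p \right)} = - 3 W$ ($T{\left(W,p \right)} = W - 4 W = - 3 W$)
$h{\left(y \right)} = 2 + y$ ($h{\left(y \right)} = y + 2 = 2 + y$)
$-34353 - E{\left(\frac{10 + 65}{h{\left(-8 \right)} + T{\left(-7,-5 \right)}},76 \right)} = -34353 - \left(76 + \frac{10 + 65}{\left(2 - 8\right) - -21}\right) = -34353 - \left(76 + \frac{75}{-6 + 21}\right) = -34353 - \left(76 + \frac{75}{15}\right) = -34353 - \left(76 + 75 \cdot \frac{1}{15}\right) = -34353 - \left(76 + 5\right) = -34353 - 81 = -34434$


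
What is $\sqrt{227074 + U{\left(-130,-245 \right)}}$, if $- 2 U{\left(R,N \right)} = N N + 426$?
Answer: $\frac{\sqrt{787394}}{2} \approx 443.68$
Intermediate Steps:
$U{\left(R,N \right)} = -213 - \frac{N^{2}}{2}$ ($U{\left(R,N \right)} = - \frac{N N + 426}{2} = - \frac{N^{2} + 426}{2} = - \frac{426 + N^{2}}{2} = -213 - \frac{N^{2}}{2}$)
$\sqrt{227074 + U{\left(-130,-245 \right)}} = \sqrt{227074 - \left(213 + \frac{\left(-245\right)^{2}}{2}\right)} = \sqrt{227074 - \frac{60451}{2}} = \sqrt{\frac{393697}{2}} = \frac{\sqrt{787394}}{2}$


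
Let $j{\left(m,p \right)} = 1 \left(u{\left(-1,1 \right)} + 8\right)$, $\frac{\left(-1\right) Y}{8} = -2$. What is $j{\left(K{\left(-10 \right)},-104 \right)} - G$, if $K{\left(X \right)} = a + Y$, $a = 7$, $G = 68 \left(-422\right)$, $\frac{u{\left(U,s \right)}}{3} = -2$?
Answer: $28698$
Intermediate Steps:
$u{\left(U,s \right)} = -6$ ($u{\left(U,s \right)} = 3 \left(-2\right) = -6$)
$G = -28696$
$Y = 16$ ($Y = \left(-8\right) \left(-2\right) = 16$)
$K{\left(X \right)} = 23$ ($K{\left(X \right)} = 7 + 16 = 23$)
$j{\left(m,p \right)} = 2$ ($j{\left(m,p \right)} = 1 \left(-6 + 8\right) = 1 \cdot 2 = 2$)
$j{\left(K{\left(-10 \right)},-104 \right)} - G = 2 - -28696 = 2 + 28696 = 28698$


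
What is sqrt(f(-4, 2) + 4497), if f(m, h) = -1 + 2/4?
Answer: 23*sqrt(34)/2 ≈ 67.056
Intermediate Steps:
f(m, h) = -1/2 (f(m, h) = -1 + (1/4)*2 = -1 + 1/2 = -1/2)
sqrt(f(-4, 2) + 4497) = sqrt(-1/2 + 4497) = sqrt(8993/2) = 23*sqrt(34)/2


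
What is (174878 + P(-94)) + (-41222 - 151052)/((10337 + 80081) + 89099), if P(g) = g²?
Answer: 32979593864/179517 ≈ 1.8371e+5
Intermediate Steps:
(174878 + P(-94)) + (-41222 - 151052)/((10337 + 80081) + 89099) = (174878 + (-94)²) + (-41222 - 151052)/((10337 + 80081) + 89099) = (174878 + 8836) - 192274/(90418 + 89099) = 183714 - 192274/179517 = 32979593864/179517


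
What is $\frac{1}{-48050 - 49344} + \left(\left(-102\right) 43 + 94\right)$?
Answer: $- \frac{418015049}{97394} \approx -4292.0$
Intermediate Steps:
$\frac{1}{-48050 - 49344} + \left(\left(-102\right) 43 + 94\right) = \frac{1}{-97394} + \left(-4386 + 94\right) = - \frac{1}{97394} - 4292 = - \frac{418015049}{97394}$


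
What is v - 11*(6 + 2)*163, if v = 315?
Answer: -14029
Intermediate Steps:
v - 11*(6 + 2)*163 = 315 - 11*(6 + 2)*163 = 315 - 11*8*163 = 315 - 88*163 = 315 - 14344 = -14029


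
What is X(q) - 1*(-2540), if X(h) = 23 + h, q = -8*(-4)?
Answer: 2595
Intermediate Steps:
q = 32
X(q) - 1*(-2540) = (23 + 32) - 1*(-2540) = 55 + 2540 = 2595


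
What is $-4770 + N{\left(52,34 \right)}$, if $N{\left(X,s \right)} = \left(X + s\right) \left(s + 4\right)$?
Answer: $-1502$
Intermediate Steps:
$N{\left(X,s \right)} = \left(4 + s\right) \left(X + s\right)$ ($N{\left(X,s \right)} = \left(X + s\right) \left(4 + s\right) = \left(4 + s\right) \left(X + s\right)$)
$-4770 + N{\left(52,34 \right)} = -4770 + \left(34^{2} + 4 \cdot 52 + 4 \cdot 34 + 52 \cdot 34\right) = -4770 + \left(1156 + 208 + 136 + 1768\right) = -4770 + 3268 = -1502$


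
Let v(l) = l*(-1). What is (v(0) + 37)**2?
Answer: 1369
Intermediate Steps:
v(l) = -l
(v(0) + 37)**2 = (-1*0 + 37)**2 = (0 + 37)**2 = 37**2 = 1369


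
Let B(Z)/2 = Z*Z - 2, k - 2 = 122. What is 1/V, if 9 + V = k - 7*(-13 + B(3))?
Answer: 1/108 ≈ 0.0092593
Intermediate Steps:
k = 124 (k = 2 + 122 = 124)
B(Z) = -4 + 2*Z**2 (B(Z) = 2*(Z*Z - 2) = 2*(Z**2 - 2) = 2*(-2 + Z**2) = -4 + 2*Z**2)
V = 108 (V = -9 + (124 - 7*(-13 + (-4 + 2*3**2))) = -9 + (124 - 7*(-13 + (-4 + 2*9))) = -9 + (124 - 7*(-13 + (-4 + 18))) = -9 + (124 - 7*(-13 + 14)) = -9 + (124 - 7*1) = -9 + (124 - 7) = -9 + 117 = 108)
1/V = 1/108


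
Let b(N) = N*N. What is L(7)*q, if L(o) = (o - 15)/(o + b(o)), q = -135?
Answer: 135/7 ≈ 19.286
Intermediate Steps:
b(N) = N²
L(o) = (-15 + o)/(o + o²) (L(o) = (o - 15)/(o + o²) = (-15 + o)/(o + o²))
L(7)*q = ((-15 + 7)/(7*(1 + 7)))*(-135) = ((⅐)*(-8)/8)*(-135) = ((⅐)*(⅛)*(-8))*(-135) = -⅐*(-135) = 135/7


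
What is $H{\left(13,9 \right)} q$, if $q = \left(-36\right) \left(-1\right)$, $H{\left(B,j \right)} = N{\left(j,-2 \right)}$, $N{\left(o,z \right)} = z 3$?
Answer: $-216$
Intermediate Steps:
$N{\left(o,z \right)} = 3 z$
$H{\left(B,j \right)} = -6$ ($H{\left(B,j \right)} = 3 \left(-2\right) = -6$)
$q = 36$
$H{\left(13,9 \right)} q = \left(-6\right) 36 = -216$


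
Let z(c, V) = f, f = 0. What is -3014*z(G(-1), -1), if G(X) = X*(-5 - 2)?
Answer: 0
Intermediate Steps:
G(X) = -7*X (G(X) = X*(-7) = -7*X)
z(c, V) = 0
-3014*z(G(-1), -1) = -3014*0 = 0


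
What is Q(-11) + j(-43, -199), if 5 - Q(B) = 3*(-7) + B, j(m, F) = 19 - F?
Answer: 255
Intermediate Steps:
Q(B) = 26 - B (Q(B) = 5 - (3*(-7) + B) = 5 - (-21 + B) = 5 + (21 - B) = 26 - B)
Q(-11) + j(-43, -199) = (26 - 1*(-11)) + (19 - 1*(-199)) = (26 + 11) + (19 + 199) = 37 + 218 = 255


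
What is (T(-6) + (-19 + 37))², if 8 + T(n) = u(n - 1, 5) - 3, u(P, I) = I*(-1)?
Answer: 4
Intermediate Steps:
u(P, I) = -I
T(n) = -16 (T(n) = -8 + (-1*5 - 3) = -8 + (-5 - 3) = -8 - 8 = -16)
(T(-6) + (-19 + 37))² = (-16 + (-19 + 37))² = (-16 + 18)² = 2² = 4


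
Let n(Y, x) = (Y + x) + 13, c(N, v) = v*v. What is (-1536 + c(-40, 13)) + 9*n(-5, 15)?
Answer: -1160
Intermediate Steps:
c(N, v) = v²
n(Y, x) = 13 + Y + x
(-1536 + c(-40, 13)) + 9*n(-5, 15) = (-1536 + 13²) + 9*(13 - 5 + 15) = (-1536 + 169) + 9*23 = -1367 + 207 = -1160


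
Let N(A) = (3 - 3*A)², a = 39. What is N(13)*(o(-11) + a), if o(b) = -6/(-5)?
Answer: 260496/5 ≈ 52099.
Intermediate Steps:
o(b) = 6/5 (o(b) = -6*(-⅕) = 6/5)
N(13)*(o(-11) + a) = (9*(-1 + 13)²)*(6/5 + 39) = (9*12²)*(201/5) = (9*144)*(201/5) = 1296*(201/5) = 260496/5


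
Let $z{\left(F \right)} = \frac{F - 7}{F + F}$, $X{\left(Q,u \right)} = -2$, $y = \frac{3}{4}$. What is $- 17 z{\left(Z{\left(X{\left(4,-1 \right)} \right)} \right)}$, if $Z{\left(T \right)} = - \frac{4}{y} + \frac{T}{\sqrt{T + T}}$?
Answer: $- \frac{10217}{530} - \frac{1071 i}{530} \approx -19.277 - 2.0208 i$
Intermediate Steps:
$y = \frac{3}{4}$ ($y = 3 \cdot \frac{1}{4} = \frac{3}{4} \approx 0.75$)
$Z{\left(T \right)} = - \frac{16}{3} + \frac{\sqrt{2} \sqrt{T}}{2}$ ($Z{\left(T \right)} = - \frac{4}{\frac{3}{4}} + \frac{T}{\sqrt{T + T}} = \left(-4\right) \frac{4}{3} + \frac{T}{\sqrt{2 T}} = - \frac{16}{3} + \frac{T}{\sqrt{2} \sqrt{T}} = - \frac{16}{3} + T \frac{\sqrt{2}}{2 \sqrt{T}} = - \frac{16}{3} + \frac{\sqrt{2} \sqrt{T}}{2}$)
$z{\left(F \right)} = \frac{-7 + F}{2 F}$
$- 17 z{\left(Z{\left(X{\left(4,-1 \right)} \right)} \right)} = - 17 \frac{-7 - \left(\frac{16}{3} - \frac{\sqrt{2} \sqrt{-2}}{2}\right)}{2 \left(- \frac{16}{3} + \frac{\sqrt{2} \sqrt{-2}}{2}\right)} = - 17 \frac{-7 - \left(\frac{16}{3} - \frac{\sqrt{2} i \sqrt{2}}{2}\right)}{2 \left(- \frac{16}{3} + \frac{\sqrt{2} i \sqrt{2}}{2}\right)} = - 17 \frac{-7 - \left(\frac{16}{3} - i\right)}{2 \left(- \frac{16}{3} + i\right)} = - 17 \frac{\frac{9 \left(- \frac{16}{3} - i\right)}{265} \left(- \frac{37}{3} + i\right)}{2} = - 17 \frac{9 \left(- \frac{37}{3} + i\right) \left(- \frac{16}{3} - i\right)}{530} = - \frac{153 \left(- \frac{37}{3} + i\right) \left(- \frac{16}{3} - i\right)}{530}$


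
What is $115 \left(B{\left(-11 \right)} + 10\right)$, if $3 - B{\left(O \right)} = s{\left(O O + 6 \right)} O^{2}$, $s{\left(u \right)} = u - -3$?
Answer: $-1807455$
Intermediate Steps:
$s{\left(u \right)} = 3 + u$ ($s{\left(u \right)} = u + 3 = 3 + u$)
$B{\left(O \right)} = 3 - O^{2} \left(9 + O^{2}\right)$ ($B{\left(O \right)} = 3 - \left(3 + \left(O O + 6\right)\right) O^{2} = 3 - \left(3 + \left(O^{2} + 6\right)\right) O^{2} = 3 - \left(3 + \left(6 + O^{2}\right)\right) O^{2} = 3 - \left(9 + O^{2}\right) O^{2} = 3 - O^{2} \left(9 + O^{2}\right)$)
$115 \left(B{\left(-11 \right)} + 10\right) = 115 \left(\left(3 - \left(-11\right)^{4} - 9 \left(-11\right)^{2}\right) + 10\right) = 115 \left(\left(3 - 14641 - 1089\right) + 10\right) = 115 \left(-15727 + 10\right) = 115 \left(-15717\right) = -1807455$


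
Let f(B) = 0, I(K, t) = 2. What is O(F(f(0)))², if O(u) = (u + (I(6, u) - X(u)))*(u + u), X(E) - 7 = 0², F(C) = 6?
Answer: 144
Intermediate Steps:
X(E) = 7 (X(E) = 7 + 0² = 7 + 0 = 7)
O(u) = 2*u*(-5 + u) (O(u) = (u + (2 - 1*7))*(u + u) = (u + (2 - 7))*(2*u) = (u - 5)*(2*u) = (-5 + u)*(2*u) = 2*u*(-5 + u))
O(F(f(0)))² = (2*6*(-5 + 6))² = (2*6*1)² = 12² = 144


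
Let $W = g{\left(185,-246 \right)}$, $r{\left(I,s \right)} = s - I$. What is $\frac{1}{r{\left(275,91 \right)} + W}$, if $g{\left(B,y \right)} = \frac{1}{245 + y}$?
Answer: $- \frac{1}{185} \approx -0.0054054$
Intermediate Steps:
$W = -1$ ($W = \frac{1}{245 - 246} = \frac{1}{-1} = -1$)
$\frac{1}{r{\left(275,91 \right)} + W} = \frac{1}{\left(91 - 275\right) - 1} = \frac{1}{-184 - 1} = \frac{1}{-185} = - \frac{1}{185}$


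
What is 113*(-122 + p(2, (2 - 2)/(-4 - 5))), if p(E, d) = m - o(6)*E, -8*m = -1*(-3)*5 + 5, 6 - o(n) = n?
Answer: -28137/2 ≈ -14069.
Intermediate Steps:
o(n) = 6 - n
m = -5/2 (m = -(-1*(-3)*5 + 5)/8 = -(3*5 + 5)/8 = -(15 + 5)/8 = -⅛*20 = -5/2 ≈ -2.5000)
p(E, d) = -5/2 (p(E, d) = -5/2 - (6 - 1*6)*E = -5/2 - (6 - 6)*E = -5/2 - 0*E = -5/2 - 1*0 = -5/2 + 0 = -5/2)
113*(-122 + p(2, (2 - 2)/(-4 - 5))) = 113*(-122 - 5/2) = 113*(-249/2) = -28137/2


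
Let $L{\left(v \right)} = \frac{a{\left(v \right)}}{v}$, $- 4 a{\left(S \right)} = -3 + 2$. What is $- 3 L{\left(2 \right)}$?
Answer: $- \frac{3}{8} \approx -0.375$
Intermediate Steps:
$a{\left(S \right)} = \frac{1}{4}$ ($a{\left(S \right)} = - \frac{-3 + 2}{4} = \left(- \frac{1}{4}\right) \left(-1\right) = \frac{1}{4}$)
$L{\left(v \right)} = \frac{1}{4 v}$
$- 3 L{\left(2 \right)} = - 3 \frac{1}{4 \cdot 2} = - 3 \cdot \frac{1}{4} \cdot \frac{1}{2} = \left(-3\right) \frac{1}{8} = - \frac{3}{8}$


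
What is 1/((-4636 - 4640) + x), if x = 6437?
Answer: -1/2839 ≈ -0.00035224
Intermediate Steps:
1/((-4636 - 4640) + x) = 1/((-4636 - 4640) + 6437) = 1/(-9276 + 6437) = 1/(-2839) = -1/2839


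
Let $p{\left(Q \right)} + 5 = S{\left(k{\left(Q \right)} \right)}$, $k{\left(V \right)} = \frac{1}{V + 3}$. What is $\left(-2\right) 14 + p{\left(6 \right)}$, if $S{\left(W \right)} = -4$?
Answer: $-37$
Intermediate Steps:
$k{\left(V \right)} = \frac{1}{3 + V}$
$p{\left(Q \right)} = -9$ ($p{\left(Q \right)} = -5 - 4 = -9$)
$\left(-2\right) 14 + p{\left(6 \right)} = \left(-2\right) 14 - 9 = -28 - 9 = -37$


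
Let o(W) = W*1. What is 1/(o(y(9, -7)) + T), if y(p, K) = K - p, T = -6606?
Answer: -1/6622 ≈ -0.00015101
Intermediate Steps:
o(W) = W
1/(o(y(9, -7)) + T) = 1/((-7 - 1*9) - 6606) = 1/((-7 - 9) - 6606) = 1/(-16 - 6606) = 1/(-6622) = -1/6622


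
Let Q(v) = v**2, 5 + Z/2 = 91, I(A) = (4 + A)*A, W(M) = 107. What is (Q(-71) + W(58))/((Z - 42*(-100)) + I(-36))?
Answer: 1287/1381 ≈ 0.93193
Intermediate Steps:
I(A) = A*(4 + A)
Z = 172 (Z = -10 + 2*91 = -10 + 182 = 172)
(Q(-71) + W(58))/((Z - 42*(-100)) + I(-36)) = ((-71)**2 + 107)/((172 - 42*(-100)) - 36*(4 - 36)) = (5041 + 107)/((172 + 4200) - 36*(-32)) = 5148/(4372 + 1152) = 5148/5524 = 5148*(1/5524) = 1287/1381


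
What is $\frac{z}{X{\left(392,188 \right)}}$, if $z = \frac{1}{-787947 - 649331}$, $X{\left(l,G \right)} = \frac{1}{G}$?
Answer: $- \frac{94}{718639} \approx -0.0001308$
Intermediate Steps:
$z = - \frac{1}{1437278}$ ($z = \frac{1}{-1437278} = - \frac{1}{1437278} \approx -6.9576 \cdot 10^{-7}$)
$\frac{z}{X{\left(392,188 \right)}} = - \frac{1}{1437278 \cdot \frac{1}{188}} = - \frac{\frac{1}{\frac{1}{188}}}{1437278} = \left(- \frac{1}{1437278}\right) 188 = - \frac{94}{718639}$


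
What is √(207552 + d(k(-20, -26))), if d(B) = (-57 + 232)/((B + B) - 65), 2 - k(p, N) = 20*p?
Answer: √113348635117/739 ≈ 455.58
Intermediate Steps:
k(p, N) = 2 - 20*p
d(B) = 175/(-65 + 2*B) (d(B) = 175/(2*B - 65) = 175/(-65 + 2*B))
√(207552 + d(k(-20, -26))) = √(207552 + 175/(-65 + 2*(2 - 20*(-20)))) = √(207552 + 175/(-65 + 2*(2 + 400))) = √(207552 + 175/(-65 + 2*402)) = √(207552 + 175/(-65 + 804)) = √(207552 + 175/739) = √(153381103/739) = √113348635117/739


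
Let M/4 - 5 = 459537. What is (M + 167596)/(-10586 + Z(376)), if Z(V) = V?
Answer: -1002882/5105 ≈ -196.45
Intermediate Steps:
M = 1838168 (M = 20 + 4*459537 = 20 + 1838148 = 1838168)
(M + 167596)/(-10586 + Z(376)) = (1838168 + 167596)/(-10586 + 376) = 2005764/(-10210) = 2005764*(-1/10210) = -1002882/5105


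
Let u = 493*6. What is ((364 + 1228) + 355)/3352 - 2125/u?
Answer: -40111/291624 ≈ -0.13754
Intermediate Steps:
u = 2958
((364 + 1228) + 355)/3352 - 2125/u = ((364 + 1228) + 355)/3352 - 2125/2958 = (1592 + 355)*(1/3352) - 2125*1/2958 = 1947*(1/3352) - 125/174 = 1947/3352 - 125/174 = -40111/291624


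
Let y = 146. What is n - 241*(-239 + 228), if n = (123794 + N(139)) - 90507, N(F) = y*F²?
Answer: 2856804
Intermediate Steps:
N(F) = 146*F²
n = 2854153 (n = (123794 + 146*139²) - 90507 = (123794 + 146*19321) - 90507 = (123794 + 2820866) - 90507 = 2944660 - 90507 = 2854153)
n - 241*(-239 + 228) = 2854153 - 241*(-239 + 228) = 2854153 - 241*(-11) = 2854153 - 1*(-2651) = 2854153 + 2651 = 2856804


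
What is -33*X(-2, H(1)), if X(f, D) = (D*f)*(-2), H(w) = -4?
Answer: 528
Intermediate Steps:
X(f, D) = -2*D*f
-33*X(-2, H(1)) = -(-66)*(-4)*(-2) = -33*(-16) = 528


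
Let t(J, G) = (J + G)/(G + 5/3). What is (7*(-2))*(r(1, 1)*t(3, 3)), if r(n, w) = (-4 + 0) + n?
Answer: 54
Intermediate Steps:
t(J, G) = (G + J)/(5/3 + G) (t(J, G) = (G + J)/(G + 5*(⅓)) = (G + J)/(G + 5/3) = (G + J)/(5/3 + G))
r(n, w) = -4 + n
(7*(-2))*(r(1, 1)*t(3, 3)) = (7*(-2))*((-4 + 1)*(3*(3 + 3)/(5 + 3*3))) = -(-42)*3*6/(5 + 9) = -(-42)*3*6/14 = -(-42)*3*(1/14)*6 = -(-42)*9/7 = -14*(-27/7) = 54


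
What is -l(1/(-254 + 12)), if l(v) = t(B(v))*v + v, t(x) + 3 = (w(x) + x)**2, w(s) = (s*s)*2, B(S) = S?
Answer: -214357081/25937424601 ≈ -0.0082644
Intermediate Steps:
w(s) = 2*s**2 (w(s) = s**2*2 = 2*s**2)
t(x) = -3 + (x + 2*x**2)**2 (t(x) = -3 + (2*x**2 + x)**2 = -3 + (x + 2*x**2)**2)
l(v) = v + v*(-3 + v**2*(1 + 2*v)**2) (l(v) = (-3 + v**2*(1 + 2*v)**2)*v + v = v*(-3 + v**2*(1 + 2*v)**2) + v = v + v*(-3 + v**2*(1 + 2*v)**2))
-l(1/(-254 + 12)) = -(-2 + (1/(-254 + 12))**2*(1 + 2/(-254 + 12))**2)/(-254 + 12) = -(-2 + (1/(-242))**2*(1 + 2/(-242))**2)/(-242) = -(-1)*(-2 + (-1/242)**2*(1 + 2*(-1/242))**2)/242 = -(-1)*(-2 + (1 - 1/121)**2/58564)/242 = -(-1)*(-2 + (120/121)**2/58564)/242 = -(-1)*(-2 + (1/58564)*(14400/14641))/242 = -(-1)*(-2 + 3600/214358881)/242 = -(-1)*(-428714162)/(242*214358881) = -1*214357081/25937424601 = -214357081/25937424601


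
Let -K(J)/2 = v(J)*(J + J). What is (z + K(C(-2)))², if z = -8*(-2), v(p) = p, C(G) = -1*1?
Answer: 144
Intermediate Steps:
C(G) = -1
z = 16
K(J) = -4*J² (K(J) = -2*J*(J + J) = -2*J*2*J = -4*J²)
(z + K(C(-2)))² = (16 - 4*(-1)²)² = (16 - 4*1)² = (16 - 4)² = 12² = 144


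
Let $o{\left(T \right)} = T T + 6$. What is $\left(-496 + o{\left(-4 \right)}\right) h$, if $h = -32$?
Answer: $15168$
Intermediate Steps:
$o{\left(T \right)} = 6 + T^{2}$ ($o{\left(T \right)} = T^{2} + 6 = 6 + T^{2}$)
$\left(-496 + o{\left(-4 \right)}\right) h = \left(-496 + \left(6 + \left(-4\right)^{2}\right)\right) \left(-32\right) = \left(-496 + \left(6 + 16\right)\right) \left(-32\right) = \left(-496 + 22\right) \left(-32\right) = \left(-474\right) \left(-32\right) = 15168$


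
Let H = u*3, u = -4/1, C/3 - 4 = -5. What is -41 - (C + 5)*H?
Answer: -17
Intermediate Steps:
C = -3 (C = 12 + 3*(-5) = 12 - 15 = -3)
u = -4 (u = -4*1 = -4)
H = -12 (H = -4*3 = -12)
-41 - (C + 5)*H = -41 - (-3 + 5)*(-12) = -41 - 2*(-12) = -41 - 1*(-24) = -41 + 24 = -17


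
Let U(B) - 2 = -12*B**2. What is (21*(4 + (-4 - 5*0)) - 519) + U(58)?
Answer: -40885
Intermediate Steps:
U(B) = 2 - 12*B**2
(21*(4 + (-4 - 5*0)) - 519) + U(58) = (21*(4 + (-4 - 5*0)) - 519) + (2 - 12*58**2) = (21*(4 + (-4 + 0)) - 519) + (2 - 12*3364) = (21*(4 - 4) - 519) + (2 - 40368) = (21*0 - 519) - 40366 = (0 - 519) - 40366 = -519 - 40366 = -40885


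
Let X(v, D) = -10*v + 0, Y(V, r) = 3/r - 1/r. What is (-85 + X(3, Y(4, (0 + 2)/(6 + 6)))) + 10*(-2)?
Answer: -135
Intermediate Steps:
Y(V, r) = 2/r
X(v, D) = -10*v
(-85 + X(3, Y(4, (0 + 2)/(6 + 6)))) + 10*(-2) = (-85 - 10*3) + 10*(-2) = (-85 - 30) - 20 = -115 - 20 = -135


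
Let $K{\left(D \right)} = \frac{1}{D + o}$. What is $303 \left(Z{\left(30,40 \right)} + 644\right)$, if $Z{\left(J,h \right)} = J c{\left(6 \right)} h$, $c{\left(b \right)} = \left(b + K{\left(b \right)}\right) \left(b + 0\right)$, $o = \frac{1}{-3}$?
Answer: $\frac{232385244}{17} \approx 1.367 \cdot 10^{7}$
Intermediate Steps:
$o = - \frac{1}{3} \approx -0.33333$
$K{\left(D \right)} = \frac{1}{- \frac{1}{3} + D}$ ($K{\left(D \right)} = \frac{1}{D - \frac{1}{3}} = \frac{1}{- \frac{1}{3} + D}$)
$c{\left(b \right)} = b \left(b + \frac{3}{-1 + 3 b}\right)$ ($c{\left(b \right)} = \left(b + \frac{3}{-1 + 3 b}\right) \left(b + 0\right) = \left(b + \frac{3}{-1 + 3 b}\right) b = b \left(b + \frac{3}{-1 + 3 b}\right)$)
$Z{\left(J,h \right)} = \frac{630 J h}{17}$ ($Z{\left(J,h \right)} = J \frac{6 \left(3 + 6 \left(-1 + 3 \cdot 6\right)\right)}{-1 + 3 \cdot 6} h = J \frac{6 \left(3 + 6 \left(-1 + 18\right)\right)}{-1 + 18} h = J \frac{6 \left(3 + 6 \cdot 17\right)}{17} h = J 6 \cdot \frac{1}{17} \left(3 + 102\right) h = J 6 \cdot \frac{1}{17} \cdot 105 h = J \frac{630}{17} h = \frac{630 J}{17} h = \frac{630 J h}{17}$)
$303 \left(Z{\left(30,40 \right)} + 644\right) = 303 \left(\frac{630}{17} \cdot 30 \cdot 40 + 644\right) = 303 \left(\frac{756000}{17} + 644\right) = 303 \cdot \frac{766948}{17} = \frac{232385244}{17}$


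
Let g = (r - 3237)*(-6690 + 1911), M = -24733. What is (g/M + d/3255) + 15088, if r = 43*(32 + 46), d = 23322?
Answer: 405690026337/26835305 ≈ 15118.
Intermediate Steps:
r = 3354 (r = 43*78 = 3354)
g = -559143 (g = (3354 - 3237)*(-6690 + 1911) = 117*(-4779) = -559143)
(g/M + d/3255) + 15088 = (-559143/(-24733) + 23322/3255) + 15088 = (-559143*(-1/24733) + 23322*(1/3255)) + 15088 = (559143/24733 + 7774/1085) + 15088 = 798944497/26835305 + 15088 = 405690026337/26835305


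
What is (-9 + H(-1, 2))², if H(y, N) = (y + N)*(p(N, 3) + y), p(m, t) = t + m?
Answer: 25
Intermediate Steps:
p(m, t) = m + t
H(y, N) = (N + y)*(3 + N + y) (H(y, N) = (y + N)*((N + 3) + y) = (N + y)*((3 + N) + y) = (N + y)*(3 + N + y))
(-9 + H(-1, 2))² = (-9 + ((-1)² + 2*(-1) + 2*(3 + 2) - (3 + 2)))² = (-9 + (1 - 2 + 2*5 - 1*5))² = (-9 + (1 - 2 + 10 - 5))² = (-9 + 4)² = (-5)² = 25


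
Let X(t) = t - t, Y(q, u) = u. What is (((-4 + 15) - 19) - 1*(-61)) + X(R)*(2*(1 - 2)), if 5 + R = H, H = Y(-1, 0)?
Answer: 53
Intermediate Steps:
H = 0
R = -5 (R = -5 + 0 = -5)
X(t) = 0
(((-4 + 15) - 19) - 1*(-61)) + X(R)*(2*(1 - 2)) = (((-4 + 15) - 19) - 1*(-61)) + 0*(2*(1 - 2)) = ((11 - 19) + 61) + 0*(2*(-1)) = (-8 + 61) + 0*(-2) = 53 + 0 = 53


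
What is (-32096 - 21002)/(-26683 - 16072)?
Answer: 53098/42755 ≈ 1.2419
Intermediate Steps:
(-32096 - 21002)/(-26683 - 16072) = -53098/(-42755) = -53098*(-1/42755) = 53098/42755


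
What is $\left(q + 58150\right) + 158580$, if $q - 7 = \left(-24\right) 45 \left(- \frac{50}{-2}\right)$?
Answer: $189737$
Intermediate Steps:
$q = -26993$ ($q = 7 + \left(-24\right) 45 \left(- \frac{50}{-2}\right) = 7 - 1080 \left(\left(-50\right) \left(- \frac{1}{2}\right)\right) = 7 - 27000 = -26993$)
$\left(q + 58150\right) + 158580 = \left(-26993 + 58150\right) + 158580 = 31157 + 158580 = 189737$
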